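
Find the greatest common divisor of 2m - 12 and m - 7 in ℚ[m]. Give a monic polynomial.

1

By polynomial division,
  2m - 12 = (2)(m - 7) + (2)
  m - 7 = ((1/2)m - 7/2)(2) + (0)
The last nonzero remainder is the constant 2, so the polynomials are coprime and gcd = 1.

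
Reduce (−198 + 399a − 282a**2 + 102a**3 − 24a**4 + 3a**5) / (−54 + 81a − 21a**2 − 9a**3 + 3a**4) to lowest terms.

(11 − 2a + a**2)/(3 + a)

Apply the Euclidean algorithm:
  3a**5 − 24a**4 + 102a**3 − 282a**2 + 399a − 198 = (a − 5)(3a**4 − 9a**3 − 21a**2 + 81a − 54) + (78a**3 − 468a**2 + 858a − 468)
  3a**4 − 9a**3 − 21a**2 + 81a − 54 = ((1/26)a + 3/26)(78a**3 − 468a**2 + 858a − 468) + (0)
Last nonzero remainder: 78a**3 − 468a**2 + 858a − 468. Dividing through by 78 gives the monic gcd a**3 − 6a**2 + 11a − 6.
Cancel a**3 − 6a**2 + 11a − 6 from numerator and denominator to get the reduced form.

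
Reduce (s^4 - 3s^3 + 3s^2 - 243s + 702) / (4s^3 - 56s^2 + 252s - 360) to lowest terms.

(s^2 + 6s + 39)/(4s - 20)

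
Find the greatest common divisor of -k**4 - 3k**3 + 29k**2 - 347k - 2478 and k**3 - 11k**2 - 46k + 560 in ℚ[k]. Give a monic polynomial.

Repeated division with remainder:
  -k**4 - 3k**3 + 29k**2 - 347k - 2478 = (-k - 14)(k**3 - 11k**2 - 46k + 560) + (-171k**2 - 431k + 5362)
  k**3 - 11k**2 - 46k + 560 = (-(1/171)k + 2312/29241)(-171k**2 - 431k + 5362) + ((568288/29241)k + 3978016/29241)
  -171k**2 - 431k + 5362 = (-(5000211/568288)k + 11199303/284144)((568288/29241)k + 3978016/29241) + (0)
Last nonzero remainder: (568288/29241)k + 3978016/29241. Dividing through by 568288/29241 gives the monic gcd k + 7.

k + 7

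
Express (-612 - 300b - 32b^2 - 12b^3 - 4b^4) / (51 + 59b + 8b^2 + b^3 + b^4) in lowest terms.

(-12 - 4b)/(1 + b)

Euclidean algorithm in ℚ[b]:
  -4b^4 - 12b^3 - 32b^2 - 300b - 612 = (-4)(b^4 + b^3 + 8b^2 + 59b + 51) + (-8b^3 - 64b - 408)
  b^4 + b^3 + 8b^2 + 59b + 51 = (-(1/8)b - 1/8)(-8b^3 - 64b - 408) + (0)
Last nonzero remainder: -8b^3 - 64b - 408. Dividing through by -8 gives the monic gcd b^3 + 8b + 51.
Cancel b^3 + 8b + 51 from numerator and denominator to get the reduced form.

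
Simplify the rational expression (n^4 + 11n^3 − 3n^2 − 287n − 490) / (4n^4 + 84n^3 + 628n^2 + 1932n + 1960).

(n − 5)/(4n + 20)

By polynomial division,
  n^4 + 11n^3 − 3n^2 − 287n − 490 = (1/4)(4n^4 + 84n^3 + 628n^2 + 1932n + 1960) + (−10n^3 − 160n^2 − 770n − 980)
  4n^4 + 84n^3 + 628n^2 + 1932n + 1960 = (−(2/5)n − 2)(−10n^3 − 160n^2 − 770n − 980) + (0)
Last nonzero remainder: −10n^3 − 160n^2 − 770n − 980. Dividing through by −10 gives the monic gcd n^3 + 16n^2 + 77n + 98.
Cancel n^3 + 16n^2 + 77n + 98 from numerator and denominator to get the reduced form.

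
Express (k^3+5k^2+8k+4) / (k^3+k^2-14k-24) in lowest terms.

Repeated division with remainder:
  k^3+5k^2+8k+4 = (k^3+k^2-14k-24) + (4k^2+22k+28)
  k^3+k^2-14k-24 = ((1/4)k-9/8)(4k^2+22k+28) + ((15/4)k+15/2)
  4k^2+22k+28 = ((16/15)k+56/15)((15/4)k+15/2) + (0)
Last nonzero remainder: (15/4)k+15/2. Dividing through by 15/4 gives the monic gcd k+2.
Cancel k+2 from numerator and denominator to get the reduced form.

(k^2+3k+2)/(k^2-k-12)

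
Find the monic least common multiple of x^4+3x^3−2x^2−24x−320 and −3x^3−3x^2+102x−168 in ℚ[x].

x^6+8x^5−x^4−76x^3−412x^2−1264x+4480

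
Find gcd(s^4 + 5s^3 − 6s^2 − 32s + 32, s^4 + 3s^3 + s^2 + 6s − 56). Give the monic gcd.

s^2 + 2s − 8

By polynomial division,
  s^4 + 5s^3 − 6s^2 − 32s + 32 = (s^4 + 3s^3 + s^2 + 6s − 56) + (2s^3 − 7s^2 − 38s + 88)
  s^4 + 3s^3 + s^2 + 6s − 56 = ((1/2)s + 13/4)(2s^3 − 7s^2 − 38s + 88) + ((171/4)s^2 + (171/2)s − 342)
  2s^3 − 7s^2 − 38s + 88 = ((8/171)s − 44/171)((171/4)s^2 + (171/2)s − 342) + (0)
Last nonzero remainder: (171/4)s^2 + (171/2)s − 342. Dividing through by 171/4 gives the monic gcd s^2 + 2s − 8.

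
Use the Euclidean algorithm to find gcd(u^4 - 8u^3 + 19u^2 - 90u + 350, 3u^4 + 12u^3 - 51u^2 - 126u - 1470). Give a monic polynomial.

By polynomial division,
  u^4 - 8u^3 + 19u^2 - 90u + 350 = (1/3)(3u^4 + 12u^3 - 51u^2 - 126u - 1470) + (-12u^3 + 36u^2 - 48u + 840)
  3u^4 + 12u^3 - 51u^2 - 126u - 1470 = (-(1/4)u - 7/4)(-12u^3 + 36u^2 - 48u + 840) + (0)
Last nonzero remainder: -12u^3 + 36u^2 - 48u + 840. Dividing through by -12 gives the monic gcd u^3 - 3u^2 + 4u - 70.

u^3 - 3u^2 + 4u - 70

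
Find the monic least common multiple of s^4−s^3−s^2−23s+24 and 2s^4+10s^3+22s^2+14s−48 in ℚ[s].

Apply the Euclidean algorithm:
  s^4−s^3−s^2−23s+24 = (1/2)(2s^4+10s^3+22s^2+14s−48) + (−6s^3−12s^2−30s+48)
  2s^4+10s^3+22s^2+14s−48 = (−(1/3)s−1)(−6s^3−12s^2−30s+48) + (0)
Last nonzero remainder: −6s^3−12s^2−30s+48. Dividing through by −6 gives the monic gcd s^3+2s^2+5s−8.
Then lcm(f, g) = f·g / gcd(f, g); expanding and making the result monic gives the answer.

s^5+2s^4−4s^3−26s^2−45s+72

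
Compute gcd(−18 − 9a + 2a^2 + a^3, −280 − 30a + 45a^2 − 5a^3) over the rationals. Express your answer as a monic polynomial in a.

By polynomial division,
  a^3 + 2a^2 − 9a − 18 = (−1/5)(−5a^3 + 45a^2 − 30a − 280) + (11a^2 − 15a − 74)
  −5a^3 + 45a^2 − 30a − 280 = (−(5/11)a + 420/121)(11a^2 − 15a − 74) + (−(1400/121)a − 2800/121)
  11a^2 − 15a − 74 = (−(1331/1400)a + 4477/1400)(−(1400/121)a − 2800/121) + (0)
Last nonzero remainder: −(1400/121)a − 2800/121. Dividing through by −1400/121 gives the monic gcd a + 2.

2 + a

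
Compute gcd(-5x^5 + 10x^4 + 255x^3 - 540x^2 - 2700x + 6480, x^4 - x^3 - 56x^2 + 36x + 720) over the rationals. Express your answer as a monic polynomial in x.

Euclidean algorithm in ℚ[x]:
  -5x^5 + 10x^4 + 255x^3 - 540x^2 - 2700x + 6480 = (-5x + 5)(x^4 - x^3 - 56x^2 + 36x + 720) + (-20x^3 - 80x^2 + 720x + 2880)
  x^4 - x^3 - 56x^2 + 36x + 720 = (-(1/20)x + 1/4)(-20x^3 - 80x^2 + 720x + 2880) + (0)
Last nonzero remainder: -20x^3 - 80x^2 + 720x + 2880. Dividing through by -20 gives the monic gcd x^3 + 4x^2 - 36x - 144.

x^3 + 4x^2 - 36x - 144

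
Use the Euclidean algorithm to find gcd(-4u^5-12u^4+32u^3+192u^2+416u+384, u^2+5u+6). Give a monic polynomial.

Repeated division with remainder:
  -4u^5-12u^4+32u^3+192u^2+416u+384 = (-4u^3+8u^2+16u+64)(u^2+5u+6) + (0)
The last nonzero remainder u^2+5u+6 is already monic.

u^2+5u+6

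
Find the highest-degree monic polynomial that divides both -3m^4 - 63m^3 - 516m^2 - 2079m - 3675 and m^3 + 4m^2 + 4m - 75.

Euclidean algorithm in ℚ[m]:
  -3m^4 - 63m^3 - 516m^2 - 2079m - 3675 = (-3m - 51)(m^3 + 4m^2 + 4m - 75) + (-300m^2 - 2100m - 7500)
  m^3 + 4m^2 + 4m - 75 = (-(1/300)m + 1/100)(-300m^2 - 2100m - 7500) + (0)
Last nonzero remainder: -300m^2 - 2100m - 7500. Dividing through by -300 gives the monic gcd m^2 + 7m + 25.

m^2 + 7m + 25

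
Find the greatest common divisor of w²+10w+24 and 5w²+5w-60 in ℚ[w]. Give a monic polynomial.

Euclidean algorithm in ℚ[w]:
  w²+10w+24 = (1/5)(5w²+5w-60) + (9w+36)
  5w²+5w-60 = ((5/9)w-5/3)(9w+36) + (0)
Last nonzero remainder: 9w+36. Dividing through by 9 gives the monic gcd w+4.

w+4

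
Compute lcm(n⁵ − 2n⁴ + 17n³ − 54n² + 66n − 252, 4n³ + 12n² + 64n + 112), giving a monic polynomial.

n⁶ + 13n⁴ − 20n³ − 42n² − 120n − 504

By polynomial division,
  n⁵ − 2n⁴ + 17n³ − 54n² + 66n − 252 = ((1/4)n² − (5/4)n + 4)(4n³ + 12n² + 64n + 112) + (−50n² − 50n − 700)
  4n³ + 12n² + 64n + 112 = (−(2/25)n − 4/25)(−50n² − 50n − 700) + (0)
Last nonzero remainder: −50n² − 50n − 700. Dividing through by −50 gives the monic gcd n² + n + 14.
Then lcm(f, g) = f·g / gcd(f, g); expanding and making the result monic gives the answer.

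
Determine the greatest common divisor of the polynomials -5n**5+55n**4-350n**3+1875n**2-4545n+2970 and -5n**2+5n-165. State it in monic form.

n**2-n+33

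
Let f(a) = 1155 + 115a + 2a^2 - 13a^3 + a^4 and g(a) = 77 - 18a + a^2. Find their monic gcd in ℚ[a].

Repeated division with remainder:
  a^4 - 13a^3 + 2a^2 + 115a + 1155 = (a^2 + 5a + 15)(a^2 - 18a + 77) + (0)
The last nonzero remainder a^2 - 18a + 77 is already monic.

77 - 18a + a^2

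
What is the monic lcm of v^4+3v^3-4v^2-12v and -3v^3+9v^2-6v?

v^5+2v^4-7v^3-8v^2+12v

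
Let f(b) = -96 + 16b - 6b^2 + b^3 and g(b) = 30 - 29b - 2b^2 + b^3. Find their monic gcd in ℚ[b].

Repeated division with remainder:
  b^3 - 6b^2 + 16b - 96 = (b^3 - 2b^2 - 29b + 30) + (-4b^2 + 45b - 126)
  b^3 - 2b^2 - 29b + 30 = (-(1/4)b - 37/16)(-4b^2 + 45b - 126) + ((697/16)b - 2091/8)
  -4b^2 + 45b - 126 = (-(64/697)b + 336/697)((697/16)b - 2091/8) + (0)
Last nonzero remainder: (697/16)b - 2091/8. Dividing through by 697/16 gives the monic gcd b - 6.

-6 + b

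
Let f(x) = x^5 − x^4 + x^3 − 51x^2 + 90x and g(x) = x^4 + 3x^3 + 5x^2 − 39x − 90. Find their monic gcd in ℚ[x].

x^3 + x^2 + 3x − 45

By polynomial division,
  x^5 − x^4 + x^3 − 51x^2 + 90x = (x − 4)(x^4 + 3x^3 + 5x^2 − 39x − 90) + (8x^3 + 8x^2 + 24x − 360)
  x^4 + 3x^3 + 5x^2 − 39x − 90 = ((1/8)x + 1/4)(8x^3 + 8x^2 + 24x − 360) + (0)
Last nonzero remainder: 8x^3 + 8x^2 + 24x − 360. Dividing through by 8 gives the monic gcd x^3 + x^2 + 3x − 45.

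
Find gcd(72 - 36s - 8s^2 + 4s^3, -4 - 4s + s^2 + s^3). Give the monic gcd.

-2 + s

By polynomial division,
  4s^3 - 8s^2 - 36s + 72 = (4)(s^3 + s^2 - 4s - 4) + (-12s^2 - 20s + 88)
  s^3 + s^2 - 4s - 4 = (-(1/12)s + 1/18)(-12s^2 - 20s + 88) + ((40/9)s - 80/9)
  -12s^2 - 20s + 88 = (-(27/10)s - 99/10)((40/9)s - 80/9) + (0)
Last nonzero remainder: (40/9)s - 80/9. Dividing through by 40/9 gives the monic gcd s - 2.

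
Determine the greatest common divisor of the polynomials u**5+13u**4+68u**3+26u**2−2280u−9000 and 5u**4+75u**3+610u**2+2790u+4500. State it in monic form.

u**3+12u**2+86u+300

Apply the Euclidean algorithm:
  u**5+13u**4+68u**3+26u**2−2280u−9000 = ((1/5)u−2/5)(5u**4+75u**3+610u**2+2790u+4500) + (−24u**3−288u**2−2064u−7200)
  5u**4+75u**3+610u**2+2790u+4500 = (−(5/24)u−5/8)(−24u**3−288u**2−2064u−7200) + (0)
Last nonzero remainder: −24u**3−288u**2−2064u−7200. Dividing through by −24 gives the monic gcd u**3+12u**2+86u+300.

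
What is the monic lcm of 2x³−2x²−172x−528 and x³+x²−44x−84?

x⁵−6x⁴−95x³+180x²+2524x+3696

Euclidean algorithm in ℚ[x]:
  2x³−2x²−172x−528 = (2)(x³+x²−44x−84) + (−4x²−84x−360)
  x³+x²−44x−84 = (−(1/4)x+5)(−4x²−84x−360) + (286x+1716)
  −4x²−84x−360 = (−(2/143)x−30/143)(286x+1716) + (0)
Last nonzero remainder: 286x+1716. Dividing through by 286 gives the monic gcd x+6.
Then lcm(f, g) = f·g / gcd(f, g); expanding and making the result monic gives the answer.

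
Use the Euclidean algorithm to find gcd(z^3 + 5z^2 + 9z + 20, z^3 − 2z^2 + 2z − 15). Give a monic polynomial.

z^2 + z + 5

By polynomial division,
  z^3 + 5z^2 + 9z + 20 = (z^3 − 2z^2 + 2z − 15) + (7z^2 + 7z + 35)
  z^3 − 2z^2 + 2z − 15 = ((1/7)z − 3/7)(7z^2 + 7z + 35) + (0)
Last nonzero remainder: 7z^2 + 7z + 35. Dividing through by 7 gives the monic gcd z^2 + z + 5.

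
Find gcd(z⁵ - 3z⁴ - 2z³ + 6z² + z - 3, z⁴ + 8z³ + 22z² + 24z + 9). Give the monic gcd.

z² + 2z + 1

Repeated division with remainder:
  z⁵ - 3z⁴ - 2z³ + 6z² + z - 3 = (z - 11)(z⁴ + 8z³ + 22z² + 24z + 9) + (64z³ + 224z² + 256z + 96)
  z⁴ + 8z³ + 22z² + 24z + 9 = ((1/64)z + 9/128)(64z³ + 224z² + 256z + 96) + ((9/4)z² + (9/2)z + 9/4)
  64z³ + 224z² + 256z + 96 = ((256/9)z + 128/3)((9/4)z² + (9/2)z + 9/4) + (0)
Last nonzero remainder: (9/4)z² + (9/2)z + 9/4. Dividing through by 9/4 gives the monic gcd z² + 2z + 1.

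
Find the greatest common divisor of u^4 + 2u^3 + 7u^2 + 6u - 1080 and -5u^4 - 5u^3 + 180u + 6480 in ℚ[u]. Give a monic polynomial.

u^3 + 7u^2 + 42u + 216

By polynomial division,
  u^4 + 2u^3 + 7u^2 + 6u - 1080 = (-1/5)(-5u^4 - 5u^3 + 180u + 6480) + (u^3 + 7u^2 + 42u + 216)
  -5u^4 - 5u^3 + 180u + 6480 = (-5u + 30)(u^3 + 7u^2 + 42u + 216) + (0)
The last nonzero remainder u^3 + 7u^2 + 42u + 216 is already monic.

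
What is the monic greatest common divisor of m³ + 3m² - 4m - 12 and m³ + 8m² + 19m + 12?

m + 3

Euclidean algorithm in ℚ[m]:
  m³ + 3m² - 4m - 12 = (m³ + 8m² + 19m + 12) + (-5m² - 23m - 24)
  m³ + 8m² + 19m + 12 = (-(1/5)m - 17/25)(-5m² - 23m - 24) + (-(36/25)m - 108/25)
  -5m² - 23m - 24 = ((125/36)m + 50/9)(-(36/25)m - 108/25) + (0)
Last nonzero remainder: -(36/25)m - 108/25. Dividing through by -36/25 gives the monic gcd m + 3.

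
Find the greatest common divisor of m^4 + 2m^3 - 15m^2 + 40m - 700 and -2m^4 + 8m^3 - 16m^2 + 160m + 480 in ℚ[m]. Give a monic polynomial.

m^2 + 20

By polynomial division,
  m^4 + 2m^3 - 15m^2 + 40m - 700 = (-1/2)(-2m^4 + 8m^3 - 16m^2 + 160m + 480) + (6m^3 - 23m^2 + 120m - 460)
  -2m^4 + 8m^3 - 16m^2 + 160m + 480 = (-(1/3)m + 1/18)(6m^3 - 23m^2 + 120m - 460) + ((455/18)m^2 + 4550/9)
  6m^3 - 23m^2 + 120m - 460 = ((108/455)m - 414/455)((455/18)m^2 + 4550/9) + (0)
Last nonzero remainder: (455/18)m^2 + 4550/9. Dividing through by 455/18 gives the monic gcd m^2 + 20.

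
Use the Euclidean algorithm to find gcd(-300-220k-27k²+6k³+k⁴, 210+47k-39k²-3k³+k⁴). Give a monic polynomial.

Repeated division with remainder:
  k⁴+6k³-27k²-220k-300 = (k⁴-3k³-39k²+47k+210) + (9k³+12k²-267k-510)
  k⁴-3k³-39k²+47k+210 = ((1/9)k-13/27)(9k³+12k²-267k-510) + (-(32/9)k²-(224/9)k-320/9)
  9k³+12k²-267k-510 = (-(81/32)k+459/32)(-(32/9)k²-(224/9)k-320/9) + (0)
Last nonzero remainder: -(32/9)k²-(224/9)k-320/9. Dividing through by -32/9 gives the monic gcd k²+7k+10.

10+7k+k²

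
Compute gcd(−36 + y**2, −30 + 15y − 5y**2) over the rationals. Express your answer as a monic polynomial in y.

Euclidean algorithm in ℚ[y]:
  y**2 − 36 = (−1/5)(−5y**2 + 15y − 30) + (3y − 42)
  −5y**2 + 15y − 30 = (−(5/3)y − 55/3)(3y − 42) + (−800)
  3y − 42 = (−(3/800)y + 21/400)(−800) + (0)
The last nonzero remainder is the constant −800, so the polynomials are coprime and gcd = 1.

1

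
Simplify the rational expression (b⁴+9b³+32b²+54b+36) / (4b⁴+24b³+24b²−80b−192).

Apply the Euclidean algorithm:
  b⁴+9b³+32b²+54b+36 = (1/4)(4b⁴+24b³+24b²−80b−192) + (3b³+26b²+74b+84)
  4b⁴+24b³+24b²−80b−192 = ((4/3)b−32/9)(3b³+26b²+74b+84) + ((160/9)b²+(640/9)b+320/3)
  3b³+26b²+74b+84 = ((27/160)b+63/80)((160/9)b²+(640/9)b+320/3) + (0)
Last nonzero remainder: (160/9)b²+(640/9)b+320/3. Dividing through by 160/9 gives the monic gcd b²+4b+6.
Cancel b²+4b+6 from numerator and denominator to get the reduced form.

(b²+5b+6)/(4b²+8b−32)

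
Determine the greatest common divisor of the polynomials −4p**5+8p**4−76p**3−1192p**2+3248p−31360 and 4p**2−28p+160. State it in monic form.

p**2−7p+40

Repeated division with remainder:
  −4p**5+8p**4−76p**3−1192p**2+3248p−31360 = (−p**3−5p**2−14p−196)(4p**2−28p+160) + (0)
Last nonzero remainder: 4p**2−28p+160. Dividing through by 4 gives the monic gcd p**2−7p+40.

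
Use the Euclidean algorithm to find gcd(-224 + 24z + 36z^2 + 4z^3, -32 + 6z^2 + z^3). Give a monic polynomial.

Apply the Euclidean algorithm:
  4z^3 + 36z^2 + 24z - 224 = (4)(z^3 + 6z^2 - 32) + (12z^2 + 24z - 96)
  z^3 + 6z^2 - 32 = ((1/12)z + 1/3)(12z^2 + 24z - 96) + (0)
Last nonzero remainder: 12z^2 + 24z - 96. Dividing through by 12 gives the monic gcd z^2 + 2z - 8.

-8 + 2z + z^2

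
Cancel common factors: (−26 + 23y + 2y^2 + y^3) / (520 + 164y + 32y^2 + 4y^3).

(−1 + y)/(20 + 4y)

Apply the Euclidean algorithm:
  y^3 + 2y^2 + 23y − 26 = (1/4)(4y^3 + 32y^2 + 164y + 520) + (−6y^2 − 18y − 156)
  4y^3 + 32y^2 + 164y + 520 = (−(2/3)y − 10/3)(−6y^2 − 18y − 156) + (0)
Last nonzero remainder: −6y^2 − 18y − 156. Dividing through by −6 gives the monic gcd y^2 + 3y + 26.
Cancel y^2 + 3y + 26 from numerator and denominator to get the reduced form.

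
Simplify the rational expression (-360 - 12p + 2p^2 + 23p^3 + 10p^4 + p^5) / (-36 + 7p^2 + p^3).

Repeated division with remainder:
  p^5 + 10p^4 + 23p^3 + 2p^2 - 12p - 360 = (p^2 + 3p + 2)(p^3 + 7p^2 - 36) + (24p^2 + 96p - 288)
  p^3 + 7p^2 - 36 = ((1/24)p + 1/8)(24p^2 + 96p - 288) + (0)
Last nonzero remainder: 24p^2 + 96p - 288. Dividing through by 24 gives the monic gcd p^2 + 4p - 12.
Cancel p^2 + 4p - 12 from numerator and denominator to get the reduced form.

(30 + 11p + 6p^2 + p^3)/(3 + p)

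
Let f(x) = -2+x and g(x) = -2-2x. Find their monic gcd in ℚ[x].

1

Repeated division with remainder:
  x-2 = (-1/2)(-2x-2) + (-3)
  -2x-2 = ((2/3)x+2/3)(-3) + (0)
The last nonzero remainder is the constant -3, so the polynomials are coprime and gcd = 1.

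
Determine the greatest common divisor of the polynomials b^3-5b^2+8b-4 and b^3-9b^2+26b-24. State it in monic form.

b-2

Apply the Euclidean algorithm:
  b^3-5b^2+8b-4 = (b^3-9b^2+26b-24) + (4b^2-18b+20)
  b^3-9b^2+26b-24 = ((1/4)b-9/8)(4b^2-18b+20) + ((3/4)b-3/2)
  4b^2-18b+20 = ((16/3)b-40/3)((3/4)b-3/2) + (0)
Last nonzero remainder: (3/4)b-3/2. Dividing through by 3/4 gives the monic gcd b-2.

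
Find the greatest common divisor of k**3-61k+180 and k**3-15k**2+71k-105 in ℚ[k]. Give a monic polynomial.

k-5

Euclidean algorithm in ℚ[k]:
  k**3-61k+180 = (k**3-15k**2+71k-105) + (15k**2-132k+285)
  k**3-15k**2+71k-105 = ((1/15)k-31/75)(15k**2-132k+285) + (-(64/25)k+64/5)
  15k**2-132k+285 = (-(375/64)k+1425/64)(-(64/25)k+64/5) + (0)
Last nonzero remainder: -(64/25)k+64/5. Dividing through by -64/25 gives the monic gcd k-5.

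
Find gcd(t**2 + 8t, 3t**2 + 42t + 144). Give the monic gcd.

t + 8

By polynomial division,
  t**2 + 8t = (1/3)(3t**2 + 42t + 144) + (-6t - 48)
  3t**2 + 42t + 144 = (-(1/2)t - 3)(-6t - 48) + (0)
Last nonzero remainder: -6t - 48. Dividing through by -6 gives the monic gcd t + 8.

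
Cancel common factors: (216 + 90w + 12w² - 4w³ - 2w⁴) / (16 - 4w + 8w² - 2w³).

By polynomial division,
  -2w⁴ - 4w³ + 12w² + 90w + 216 = (w + 6)(-2w³ + 8w² - 4w + 16) + (-32w² + 98w + 120)
  -2w³ + 8w² - 4w + 16 = ((1/16)w - 15/256)(-32w² + 98w + 120) + (-(737/128)w + 737/32)
  -32w² + 98w + 120 = ((4096/737)w + 3840/737)(-(737/128)w + 737/32) + (0)
Last nonzero remainder: -(737/128)w + 737/32. Dividing through by -737/128 gives the monic gcd w - 4.
Cancel w - 4 from numerator and denominator to get the reduced form.

(27 + 18w + 6w² + w³)/(2 + w²)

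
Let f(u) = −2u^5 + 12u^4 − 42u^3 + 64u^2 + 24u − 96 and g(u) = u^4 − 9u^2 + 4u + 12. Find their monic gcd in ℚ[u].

u^3 − 3u^2 + 4

Repeated division with remainder:
  −2u^5 + 12u^4 − 42u^3 + 64u^2 + 24u − 96 = (−2u + 12)(u^4 − 9u^2 + 4u + 12) + (−60u^3 + 180u^2 − 240)
  u^4 − 9u^2 + 4u + 12 = (−(1/60)u − 1/20)(−60u^3 + 180u^2 − 240) + (0)
Last nonzero remainder: −60u^3 + 180u^2 − 240. Dividing through by −60 gives the monic gcd u^3 − 3u^2 + 4.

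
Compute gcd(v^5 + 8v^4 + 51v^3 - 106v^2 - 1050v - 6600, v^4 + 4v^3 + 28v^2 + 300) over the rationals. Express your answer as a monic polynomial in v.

Euclidean algorithm in ℚ[v]:
  v^5 + 8v^4 + 51v^3 - 106v^2 - 1050v - 6600 = (v + 4)(v^4 + 4v^3 + 28v^2 + 300) + (7v^3 - 218v^2 - 1350v - 7800)
  v^4 + 4v^3 + 28v^2 + 300 = ((1/7)v + 246/49)(7v^3 - 218v^2 - 1350v - 7800) + ((64450/49)v^2 + (386700/49)v + 1933500/49)
  7v^3 - 218v^2 - 1350v - 7800 = ((343/64450)v - 1274/6445)((64450/49)v^2 + (386700/49)v + 1933500/49) + (0)
Last nonzero remainder: (64450/49)v^2 + (386700/49)v + 1933500/49. Dividing through by 64450/49 gives the monic gcd v^2 + 6v + 30.

v^2 + 6v + 30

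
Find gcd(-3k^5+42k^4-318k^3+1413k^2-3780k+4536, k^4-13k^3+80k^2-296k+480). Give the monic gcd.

k^2-4k+24

Euclidean algorithm in ℚ[k]:
  -3k^5+42k^4-318k^3+1413k^2-3780k+4536 = (-3k+3)(k^4-13k^3+80k^2-296k+480) + (-39k^3+285k^2-1452k+3096)
  k^4-13k^3+80k^2-296k+480 = (-(1/39)k+74/507)(-39k^3+285k^2-1452k+3096) + ((198/169)k^2-(792/169)k+4752/169)
  -39k^3+285k^2-1452k+3096 = (-(2197/66)k+7267/66)((198/169)k^2-(792/169)k+4752/169) + (0)
Last nonzero remainder: (198/169)k^2-(792/169)k+4752/169. Dividing through by 198/169 gives the monic gcd k^2-4k+24.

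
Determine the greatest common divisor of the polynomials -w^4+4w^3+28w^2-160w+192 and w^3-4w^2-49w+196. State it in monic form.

Euclidean algorithm in ℚ[w]:
  -w^4+4w^3+28w^2-160w+192 = (-w)(w^3-4w^2-49w+196) + (-21w^2+36w+192)
  w^3-4w^2-49w+196 = (-(1/21)w+16/147)(-21w^2+36w+192) + (-(2145/49)w+8580/49)
  -21w^2+36w+192 = ((343/715)w+784/715)(-(2145/49)w+8580/49) + (0)
Last nonzero remainder: -(2145/49)w+8580/49. Dividing through by -2145/49 gives the monic gcd w-4.

w-4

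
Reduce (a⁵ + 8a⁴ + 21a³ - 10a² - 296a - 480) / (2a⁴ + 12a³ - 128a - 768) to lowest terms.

(a³ + 4a² - 11a - 30)/(2a² + 4a - 48)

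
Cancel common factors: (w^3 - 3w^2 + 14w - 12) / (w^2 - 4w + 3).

(w^2 - 2w + 12)/(w - 3)

Apply the Euclidean algorithm:
  w^3 - 3w^2 + 14w - 12 = (w + 1)(w^2 - 4w + 3) + (15w - 15)
  w^2 - 4w + 3 = ((1/15)w - 1/5)(15w - 15) + (0)
Last nonzero remainder: 15w - 15. Dividing through by 15 gives the monic gcd w - 1.
Cancel w - 1 from numerator and denominator to get the reduced form.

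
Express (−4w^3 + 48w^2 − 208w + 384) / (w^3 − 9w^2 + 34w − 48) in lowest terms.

By polynomial division,
  −4w^3 + 48w^2 − 208w + 384 = (−4)(w^3 − 9w^2 + 34w − 48) + (12w^2 − 72w + 192)
  w^3 − 9w^2 + 34w − 48 = ((1/12)w − 1/4)(12w^2 − 72w + 192) + (0)
Last nonzero remainder: 12w^2 − 72w + 192. Dividing through by 12 gives the monic gcd w^2 − 6w + 16.
Cancel w^2 − 6w + 16 from numerator and denominator to get the reduced form.

(−4w + 24)/(w − 3)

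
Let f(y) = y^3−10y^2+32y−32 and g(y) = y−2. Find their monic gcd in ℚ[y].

y−2

By polynomial division,
  y^3−10y^2+32y−32 = (y^2−8y+16)(y−2) + (0)
The last nonzero remainder y−2 is already monic.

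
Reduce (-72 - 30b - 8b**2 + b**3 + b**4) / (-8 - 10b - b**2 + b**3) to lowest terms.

(18 + 12b + 5b**2 + b**3)/(2 + 3b + b**2)

By polynomial division,
  b**4 + b**3 - 8b**2 - 30b - 72 = (b + 2)(b**3 - b**2 - 10b - 8) + (4b**2 - 2b - 56)
  b**3 - b**2 - 10b - 8 = ((1/4)b - 1/8)(4b**2 - 2b - 56) + ((15/4)b - 15)
  4b**2 - 2b - 56 = ((16/15)b + 56/15)((15/4)b - 15) + (0)
Last nonzero remainder: (15/4)b - 15. Dividing through by 15/4 gives the monic gcd b - 4.
Cancel b - 4 from numerator and denominator to get the reduced form.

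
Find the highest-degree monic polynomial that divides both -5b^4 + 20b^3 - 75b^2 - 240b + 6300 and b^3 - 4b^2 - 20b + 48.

Apply the Euclidean algorithm:
  -5b^4 + 20b^3 - 75b^2 - 240b + 6300 = (-5b)(b^3 - 4b^2 - 20b + 48) + (-175b^2 + 6300)
  b^3 - 4b^2 - 20b + 48 = (-(1/175)b + 4/175)(-175b^2 + 6300) + (16b - 96)
  -175b^2 + 6300 = (-(175/16)b - 525/8)(16b - 96) + (0)
Last nonzero remainder: 16b - 96. Dividing through by 16 gives the monic gcd b - 6.

b - 6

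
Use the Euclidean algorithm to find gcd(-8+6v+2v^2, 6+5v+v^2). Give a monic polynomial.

1

By polynomial division,
  2v^2+6v-8 = (2)(v^2+5v+6) + (-4v-20)
  v^2+5v+6 = (-(1/4)v)(-4v-20) + (6)
  -4v-20 = (-(2/3)v-10/3)(6) + (0)
The last nonzero remainder is the constant 6, so the polynomials are coprime and gcd = 1.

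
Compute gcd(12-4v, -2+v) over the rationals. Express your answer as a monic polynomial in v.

1

By polynomial division,
  -4v+12 = (-4)(v-2) + (4)
  v-2 = ((1/4)v-1/2)(4) + (0)
The last nonzero remainder is the constant 4, so the polynomials are coprime and gcd = 1.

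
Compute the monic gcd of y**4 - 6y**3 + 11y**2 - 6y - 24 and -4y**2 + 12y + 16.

Repeated division with remainder:
  y**4 - 6y**3 + 11y**2 - 6y - 24 = (-(1/4)y**2 + (3/4)y - 3/2)(-4y**2 + 12y + 16) + (0)
Last nonzero remainder: -4y**2 + 12y + 16. Dividing through by -4 gives the monic gcd y**2 - 3y - 4.

y**2 - 3y - 4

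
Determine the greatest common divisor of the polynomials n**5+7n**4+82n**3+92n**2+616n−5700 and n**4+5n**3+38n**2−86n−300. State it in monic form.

Euclidean algorithm in ℚ[n]:
  n**5+7n**4+82n**3+92n**2+616n−5700 = (n+2)(n**4+5n**3+38n**2−86n−300) + (34n**3+102n**2+1088n−5100)
  n**4+5n**3+38n**2−86n−300 = ((1/34)n+1/17)(34n**3+102n**2+1088n−5100) + (0)
Last nonzero remainder: 34n**3+102n**2+1088n−5100. Dividing through by 34 gives the monic gcd n**3+3n**2+32n−150.

n**3+3n**2+32n−150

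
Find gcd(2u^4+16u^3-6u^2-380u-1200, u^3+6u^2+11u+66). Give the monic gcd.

Apply the Euclidean algorithm:
  2u^4+16u^3-6u^2-380u-1200 = (2u+4)(u^3+6u^2+11u+66) + (-52u^2-556u-1464)
  u^3+6u^2+11u+66 = (-(1/52)u+61/676)(-52u^2-556u-1464) + ((5580/169)u+33480/169)
  -52u^2-556u-1464 = (-(2197/1395)u-10309/1395)((5580/169)u+33480/169) + (0)
Last nonzero remainder: (5580/169)u+33480/169. Dividing through by 5580/169 gives the monic gcd u+6.

u+6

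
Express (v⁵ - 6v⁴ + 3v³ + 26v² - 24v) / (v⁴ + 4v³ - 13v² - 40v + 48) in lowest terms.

(v³ - 2v² - 8v)/(v² + 8v + 16)

Apply the Euclidean algorithm:
  v⁵ - 6v⁴ + 3v³ + 26v² - 24v = (v - 10)(v⁴ + 4v³ - 13v² - 40v + 48) + (56v³ - 64v² - 472v + 480)
  v⁴ + 4v³ - 13v² - 40v + 48 = ((1/56)v + 9/98)(56v³ - 64v² - 472v + 480) + ((64/49)v² - (256/49)v + 192/49)
  56v³ - 64v² - 472v + 480 = ((343/8)v + 245/2)((64/49)v² - (256/49)v + 192/49) + (0)
Last nonzero remainder: (64/49)v² - (256/49)v + 192/49. Dividing through by 64/49 gives the monic gcd v² - 4v + 3.
Cancel v² - 4v + 3 from numerator and denominator to get the reduced form.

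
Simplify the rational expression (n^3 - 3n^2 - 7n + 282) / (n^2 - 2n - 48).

(n^2 - 9n + 47)/(n - 8)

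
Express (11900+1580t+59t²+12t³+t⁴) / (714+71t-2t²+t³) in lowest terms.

(100+20t+t²)/(6+t)

By polynomial division,
  t⁴+12t³+59t²+1580t+11900 = (t+14)(t³-2t²+71t+714) + (16t²-128t+1904)
  t³-2t²+71t+714 = ((1/16)t+3/8)(16t²-128t+1904) + (0)
Last nonzero remainder: 16t²-128t+1904. Dividing through by 16 gives the monic gcd t²-8t+119.
Cancel t²-8t+119 from numerator and denominator to get the reduced form.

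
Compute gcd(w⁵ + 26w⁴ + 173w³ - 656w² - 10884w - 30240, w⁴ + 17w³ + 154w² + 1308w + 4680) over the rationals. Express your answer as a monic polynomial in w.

Apply the Euclidean algorithm:
  w⁵ + 26w⁴ + 173w³ - 656w² - 10884w - 30240 = (w + 9)(w⁴ + 17w³ + 154w² + 1308w + 4680) + (-134w³ - 3350w² - 27336w - 72360)
  w⁴ + 17w³ + 154w² + 1308w + 4680 = (-(1/134)w + 4/67)(-134w³ - 3350w² - 27336w - 72360) + (150w² + 2400w + 9000)
  -134w³ - 3350w² - 27336w - 72360 = (-(67/75)w - 201/25)(150w² + 2400w + 9000) + (0)
Last nonzero remainder: 150w² + 2400w + 9000. Dividing through by 150 gives the monic gcd w² + 16w + 60.

w² + 16w + 60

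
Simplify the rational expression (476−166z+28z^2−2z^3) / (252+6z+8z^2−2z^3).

(34−7z+z^2)/(18+3z+z^2)

Repeated division with remainder:
  −2z^3+28z^2−166z+476 = (−2z^3+8z^2+6z+252) + (20z^2−172z+224)
  −2z^3+8z^2+6z+252 = (−(1/10)z−23/50)(20z^2−172z+224) + (−(1268/25)z+8876/25)
  20z^2−172z+224 = (−(125/317)z+200/317)(−(1268/25)z+8876/25) + (0)
Last nonzero remainder: −(1268/25)z+8876/25. Dividing through by −1268/25 gives the monic gcd z−7.
Cancel z−7 from numerator and denominator to get the reduced form.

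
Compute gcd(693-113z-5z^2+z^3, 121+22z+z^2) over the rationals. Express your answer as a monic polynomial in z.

Euclidean algorithm in ℚ[z]:
  z^3-5z^2-113z+693 = (z-27)(z^2+22z+121) + (360z+3960)
  z^2+22z+121 = ((1/360)z+11/360)(360z+3960) + (0)
Last nonzero remainder: 360z+3960. Dividing through by 360 gives the monic gcd z+11.

11+z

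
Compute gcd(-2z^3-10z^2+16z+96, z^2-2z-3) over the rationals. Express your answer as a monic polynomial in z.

z-3

Euclidean algorithm in ℚ[z]:
  -2z^3-10z^2+16z+96 = (-2z-14)(z^2-2z-3) + (-18z+54)
  z^2-2z-3 = (-(1/18)z-1/18)(-18z+54) + (0)
Last nonzero remainder: -18z+54. Dividing through by -18 gives the monic gcd z-3.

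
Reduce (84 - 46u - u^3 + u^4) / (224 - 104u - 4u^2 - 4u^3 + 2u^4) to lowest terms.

Apply the Euclidean algorithm:
  u^4 - u^3 - 46u + 84 = (1/2)(2u^4 - 4u^3 - 4u^2 - 104u + 224) + (u^3 + 2u^2 + 6u - 28)
  2u^4 - 4u^3 - 4u^2 - 104u + 224 = (2u - 8)(u^3 + 2u^2 + 6u - 28) + (0)
The last nonzero remainder u^3 + 2u^2 + 6u - 28 is already monic.
Cancel u^3 + 2u^2 + 6u - 28 from numerator and denominator to get the reduced form.

(-3 + u)/(-8 + 2u)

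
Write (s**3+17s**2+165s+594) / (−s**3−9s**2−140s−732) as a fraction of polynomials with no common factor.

(−s**2−11s−99)/(s**2+3s+122)

By polynomial division,
  s**3+17s**2+165s+594 = (−1)(−s**3−9s**2−140s−732) + (8s**2+25s−138)
  −s**3−9s**2−140s−732 = (−(1/8)s−47/64)(8s**2+25s−138) + (−(8889/64)s−26667/32)
  8s**2+25s−138 = (−(512/8889)s+1472/8889)(−(8889/64)s−26667/32) + (0)
Last nonzero remainder: −(8889/64)s−26667/32. Dividing through by −8889/64 gives the monic gcd s+6.
Cancel s+6 from numerator and denominator to get the reduced form.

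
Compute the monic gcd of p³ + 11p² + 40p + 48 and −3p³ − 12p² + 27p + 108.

Apply the Euclidean algorithm:
  p³ + 11p² + 40p + 48 = (−1/3)(−3p³ − 12p² + 27p + 108) + (7p² + 49p + 84)
  −3p³ − 12p² + 27p + 108 = (−(3/7)p + 9/7)(7p² + 49p + 84) + (0)
Last nonzero remainder: 7p² + 49p + 84. Dividing through by 7 gives the monic gcd p² + 7p + 12.

p² + 7p + 12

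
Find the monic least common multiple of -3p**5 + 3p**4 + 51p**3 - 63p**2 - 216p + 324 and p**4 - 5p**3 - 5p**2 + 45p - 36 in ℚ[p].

Euclidean algorithm in ℚ[p]:
  -3p**5 + 3p**4 + 51p**3 - 63p**2 - 216p + 324 = (-3p - 12)(p**4 - 5p**3 - 5p**2 + 45p - 36) + (-24p**3 + 12p**2 + 216p - 108)
  p**4 - 5p**3 - 5p**2 + 45p - 36 = (-(1/24)p + 3/16)(-24p**3 + 12p**2 + 216p - 108) + ((7/4)p**2 - 63/4)
  -24p**3 + 12p**2 + 216p - 108 = (-(96/7)p + 48/7)((7/4)p**2 - 63/4) + (0)
Last nonzero remainder: (7/4)p**2 - 63/4. Dividing through by 7/4 gives the monic gcd p**2 - 9.
Then lcm(f, g) = f·g / gcd(f, g); expanding and making the result monic gives the answer.

p**7 - 6p**6 - 8p**5 + 102p**4 - 101p**3 - 384p**2 + 828p - 432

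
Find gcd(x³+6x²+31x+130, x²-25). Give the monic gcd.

Repeated division with remainder:
  x³+6x²+31x+130 = (x+6)(x²-25) + (56x+280)
  x²-25 = ((1/56)x-5/56)(56x+280) + (0)
Last nonzero remainder: 56x+280. Dividing through by 56 gives the monic gcd x+5.

x+5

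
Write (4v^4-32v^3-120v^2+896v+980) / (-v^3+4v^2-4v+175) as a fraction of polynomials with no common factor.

By polynomial division,
  4v^4-32v^3-120v^2+896v+980 = (-4v+16)(-v^3+4v^2-4v+175) + (-200v^2+1660v-1820)
  -v^3+4v^2-4v+175 = ((1/200)v+43/2000)(-200v^2+1660v-1820) + (-(3059/100)v+21413/100)
  -200v^2+1660v-1820 = ((20000/3059)v-26000/3059)(-(3059/100)v+21413/100) + (0)
Last nonzero remainder: -(3059/100)v+21413/100. Dividing through by -3059/100 gives the monic gcd v-7.
Cancel v-7 from numerator and denominator to get the reduced form.

(-4v^3+4v^2+148v+140)/(v^2+3v+25)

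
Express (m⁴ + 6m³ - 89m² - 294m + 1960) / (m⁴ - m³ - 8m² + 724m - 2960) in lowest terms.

Repeated division with remainder:
  m⁴ + 6m³ - 89m² - 294m + 1960 = (m⁴ - m³ - 8m² + 724m - 2960) + (7m³ - 81m² - 1018m + 4920)
  m⁴ - m³ - 8m² + 724m - 2960 = ((1/7)m + 74/49)(7m³ - 81m² - 1018m + 4920) + ((12728/49)m² + (76368/49)m - 509120/49)
  7m³ - 81m² - 1018m + 4920 = ((343/12728)m - 6027/12728)((12728/49)m² + (76368/49)m - 509120/49) + (0)
Last nonzero remainder: (12728/49)m² + (76368/49)m - 509120/49. Dividing through by 12728/49 gives the monic gcd m² + 6m - 40.
Cancel m² + 6m - 40 from numerator and denominator to get the reduced form.

(m² - 49)/(m² - 7m + 74)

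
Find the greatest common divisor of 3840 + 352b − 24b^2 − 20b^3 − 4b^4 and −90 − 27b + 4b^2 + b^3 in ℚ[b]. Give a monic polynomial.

−30 + b + b^2

By polynomial division,
  −4b^4 − 20b^3 − 24b^2 + 352b + 3840 = (−4b − 4)(b^3 + 4b^2 − 27b − 90) + (−116b^2 − 116b + 3480)
  b^3 + 4b^2 − 27b − 90 = (−(1/116)b − 3/116)(−116b^2 − 116b + 3480) + (0)
Last nonzero remainder: −116b^2 − 116b + 3480. Dividing through by −116 gives the monic gcd b^2 + b − 30.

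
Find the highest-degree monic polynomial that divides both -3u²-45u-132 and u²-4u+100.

1

Repeated division with remainder:
  -3u²-45u-132 = (-3)(u²-4u+100) + (-57u+168)
  u²-4u+100 = (-(1/57)u+20/1083)(-57u+168) + (34980/361)
  -57u+168 = (-(6859/11660)u+5054/2915)(34980/361) + (0)
The last nonzero remainder is the constant 34980/361, so the polynomials are coprime and gcd = 1.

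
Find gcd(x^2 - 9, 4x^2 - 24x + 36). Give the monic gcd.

x - 3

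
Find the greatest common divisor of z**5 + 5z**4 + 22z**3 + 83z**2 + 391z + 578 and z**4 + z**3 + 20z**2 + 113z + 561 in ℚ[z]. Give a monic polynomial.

Euclidean algorithm in ℚ[z]:
  z**5 + 5z**4 + 22z**3 + 83z**2 + 391z + 578 = (z + 4)(z**4 + z**3 + 20z**2 + 113z + 561) + (−2z**3 − 110z**2 − 622z − 1666)
  z**4 + z**3 + 20z**2 + 113z + 561 = (−(1/2)z + 27)(−2z**3 − 110z**2 − 622z − 1666) + (2679z**2 + 16074z + 45543)
  −2z**3 − 110z**2 − 622z − 1666 = (−(2/2679)z − 98/2679)(2679z**2 + 16074z + 45543) + (0)
Last nonzero remainder: 2679z**2 + 16074z + 45543. Dividing through by 2679 gives the monic gcd z**2 + 6z + 17.

z**2 + 6z + 17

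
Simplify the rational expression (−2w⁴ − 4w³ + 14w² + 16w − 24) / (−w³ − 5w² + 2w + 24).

Apply the Euclidean algorithm:
  −2w⁴ − 4w³ + 14w² + 16w − 24 = (2w − 6)(−w³ − 5w² + 2w + 24) + (−20w² − 20w + 120)
  −w³ − 5w² + 2w + 24 = ((1/20)w + 1/5)(−20w² − 20w + 120) + (0)
Last nonzero remainder: −20w² − 20w + 120. Dividing through by −20 gives the monic gcd w² + w − 6.
Cancel w² + w − 6 from numerator and denominator to get the reduced form.

(2w² + 2w − 4)/(w + 4)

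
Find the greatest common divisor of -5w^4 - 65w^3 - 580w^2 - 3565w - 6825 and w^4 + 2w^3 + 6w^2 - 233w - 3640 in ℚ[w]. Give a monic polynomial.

w^3 + 10w^2 + 86w + 455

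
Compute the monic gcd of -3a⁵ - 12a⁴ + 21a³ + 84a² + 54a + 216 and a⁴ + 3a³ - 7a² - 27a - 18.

Apply the Euclidean algorithm:
  -3a⁵ - 12a⁴ + 21a³ + 84a² + 54a + 216 = (-3a - 3)(a⁴ + 3a³ - 7a² - 27a - 18) + (9a³ - 18a² - 81a + 162)
  a⁴ + 3a³ - 7a² - 27a - 18 = ((1/9)a + 5/9)(9a³ - 18a² - 81a + 162) + (12a² - 108)
  9a³ - 18a² - 81a + 162 = ((3/4)a - 3/2)(12a² - 108) + (0)
Last nonzero remainder: 12a² - 108. Dividing through by 12 gives the monic gcd a² - 9.

a² - 9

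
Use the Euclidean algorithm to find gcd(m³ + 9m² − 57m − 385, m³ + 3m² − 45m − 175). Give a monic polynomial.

m² − 2m − 35

Apply the Euclidean algorithm:
  m³ + 9m² − 57m − 385 = (m³ + 3m² − 45m − 175) + (6m² − 12m − 210)
  m³ + 3m² − 45m − 175 = ((1/6)m + 5/6)(6m² − 12m − 210) + (0)
Last nonzero remainder: 6m² − 12m − 210. Dividing through by 6 gives the monic gcd m² − 2m − 35.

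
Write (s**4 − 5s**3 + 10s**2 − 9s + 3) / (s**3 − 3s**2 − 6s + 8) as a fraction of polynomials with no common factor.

(s**3 − 4s**2 + 6s − 3)/(s**2 − 2s − 8)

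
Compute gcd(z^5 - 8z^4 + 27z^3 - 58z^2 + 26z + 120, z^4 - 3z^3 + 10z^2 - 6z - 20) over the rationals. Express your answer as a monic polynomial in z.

z^3 - z^2 + 8z + 10

Euclidean algorithm in ℚ[z]:
  z^5 - 8z^4 + 27z^3 - 58z^2 + 26z + 120 = (z - 5)(z^4 - 3z^3 + 10z^2 - 6z - 20) + (2z^3 - 2z^2 + 16z + 20)
  z^4 - 3z^3 + 10z^2 - 6z - 20 = ((1/2)z - 1)(2z^3 - 2z^2 + 16z + 20) + (0)
Last nonzero remainder: 2z^3 - 2z^2 + 16z + 20. Dividing through by 2 gives the monic gcd z^3 - z^2 + 8z + 10.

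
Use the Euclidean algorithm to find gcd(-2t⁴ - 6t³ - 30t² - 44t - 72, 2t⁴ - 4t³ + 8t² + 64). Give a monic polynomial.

Euclidean algorithm in ℚ[t]:
  -2t⁴ - 6t³ - 30t² - 44t - 72 = (-1)(2t⁴ - 4t³ + 8t² + 64) + (-10t³ - 22t² - 44t - 8)
  2t⁴ - 4t³ + 8t² + 64 = (-(1/5)t + 21/25)(-10t³ - 22t² - 44t - 8) + ((442/25)t² + (884/25)t + 1768/25)
  -10t³ - 22t² - 44t - 8 = (-(125/221)t - 25/221)((442/25)t² + (884/25)t + 1768/25) + (0)
Last nonzero remainder: (442/25)t² + (884/25)t + 1768/25. Dividing through by 442/25 gives the monic gcd t² + 2t + 4.

t² + 2t + 4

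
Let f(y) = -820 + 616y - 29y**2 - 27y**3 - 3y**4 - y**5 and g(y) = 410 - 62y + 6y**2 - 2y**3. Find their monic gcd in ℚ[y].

By polynomial division,
  -y**5 - 3y**4 - 27y**3 - 29y**2 + 616y - 820 = ((1/2)y**2 + 3y + 7)(-2y**3 + 6y**2 - 62y + 410) + (-90y**2 - 180y - 3690)
  -2y**3 + 6y**2 - 62y + 410 = ((1/45)y - 1/9)(-90y**2 - 180y - 3690) + (0)
Last nonzero remainder: -90y**2 - 180y - 3690. Dividing through by -90 gives the monic gcd y**2 + 2y + 41.

41 + 2y + y**2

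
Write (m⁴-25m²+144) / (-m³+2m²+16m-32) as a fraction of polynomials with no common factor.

Euclidean algorithm in ℚ[m]:
  m⁴-25m²+144 = (-m-2)(-m³+2m²+16m-32) + (-5m²+80)
  -m³+2m²+16m-32 = ((1/5)m-2/5)(-5m²+80) + (0)
Last nonzero remainder: -5m²+80. Dividing through by -5 gives the monic gcd m²-16.
Cancel m²-16 from numerator and denominator to get the reduced form.

(-m²+9)/(m-2)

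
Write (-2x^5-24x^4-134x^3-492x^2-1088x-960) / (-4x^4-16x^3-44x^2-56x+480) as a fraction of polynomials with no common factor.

(x^2+6x+8)/(2x-4)

Apply the Euclidean algorithm:
  -2x^5-24x^4-134x^3-492x^2-1088x-960 = ((1/2)x+4)(-4x^4-16x^3-44x^2-56x+480) + (-48x^3-288x^2-1104x-2880)
  -4x^4-16x^3-44x^2-56x+480 = ((1/12)x-1/6)(-48x^3-288x^2-1104x-2880) + (0)
Last nonzero remainder: -48x^3-288x^2-1104x-2880. Dividing through by -48 gives the monic gcd x^3+6x^2+23x+60.
Cancel x^3+6x^2+23x+60 from numerator and denominator to get the reduced form.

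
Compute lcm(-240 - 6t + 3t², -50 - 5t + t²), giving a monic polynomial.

-400 - 90t + 3t² + t³

Repeated division with remainder:
  3t² - 6t - 240 = (3)(t² - 5t - 50) + (9t - 90)
  t² - 5t - 50 = ((1/9)t + 5/9)(9t - 90) + (0)
Last nonzero remainder: 9t - 90. Dividing through by 9 gives the monic gcd t - 10.
Then lcm(f, g) = f·g / gcd(f, g); expanding and making the result monic gives the answer.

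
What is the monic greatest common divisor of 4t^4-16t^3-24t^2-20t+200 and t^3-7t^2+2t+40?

Apply the Euclidean algorithm:
  4t^4-16t^3-24t^2-20t+200 = (4t+12)(t^3-7t^2+2t+40) + (52t^2-204t-280)
  t^3-7t^2+2t+40 = ((1/52)t-10/169)(52t^2-204t-280) + (-(792/169)t+3960/169)
  52t^2-204t-280 = (-(2197/198)t-1183/99)(-(792/169)t+3960/169) + (0)
Last nonzero remainder: -(792/169)t+3960/169. Dividing through by -792/169 gives the monic gcd t-5.

t-5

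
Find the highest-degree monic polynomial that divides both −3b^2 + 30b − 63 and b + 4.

1

Repeated division with remainder:
  −3b^2 + 30b − 63 = (−3b + 42)(b + 4) + (−231)
  b + 4 = (−(1/231)b − 4/231)(−231) + (0)
The last nonzero remainder is the constant −231, so the polynomials are coprime and gcd = 1.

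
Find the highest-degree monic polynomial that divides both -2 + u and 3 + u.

Repeated division with remainder:
  u - 2 = (u + 3) + (-5)
  u + 3 = (-(1/5)u - 3/5)(-5) + (0)
The last nonzero remainder is the constant -5, so the polynomials are coprime and gcd = 1.

1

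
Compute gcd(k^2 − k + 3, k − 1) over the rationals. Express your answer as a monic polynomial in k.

Repeated division with remainder:
  k^2 − k + 3 = (k)(k − 1) + (3)
  k − 1 = ((1/3)k − 1/3)(3) + (0)
The last nonzero remainder is the constant 3, so the polynomials are coprime and gcd = 1.

1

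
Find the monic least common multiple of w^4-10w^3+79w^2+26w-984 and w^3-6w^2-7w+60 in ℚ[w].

By polynomial division,
  w^4-10w^3+79w^2+26w-984 = (w-4)(w^3-6w^2-7w+60) + (62w^2-62w-744)
  w^3-6w^2-7w+60 = ((1/62)w-5/62)(62w^2-62w-744) + (0)
Last nonzero remainder: 62w^2-62w-744. Dividing through by 62 gives the monic gcd w^2-w-12.
Then lcm(f, g) = f·g / gcd(f, g); expanding and making the result monic gives the answer.

w^5-15w^4+129w^3-369w^2-1114w+4920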